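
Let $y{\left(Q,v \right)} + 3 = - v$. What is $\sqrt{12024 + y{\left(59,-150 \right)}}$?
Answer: $\sqrt{12171} \approx 110.32$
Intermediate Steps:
$y{\left(Q,v \right)} = -3 - v$
$\sqrt{12024 + y{\left(59,-150 \right)}} = \sqrt{12024 - -147} = \sqrt{12024 + \left(-3 + 150\right)} = \sqrt{12024 + 147} = \sqrt{12171}$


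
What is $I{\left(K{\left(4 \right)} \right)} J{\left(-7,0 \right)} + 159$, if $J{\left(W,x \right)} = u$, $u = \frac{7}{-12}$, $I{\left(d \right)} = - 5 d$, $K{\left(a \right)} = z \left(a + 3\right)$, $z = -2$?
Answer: $\frac{709}{6} \approx 118.17$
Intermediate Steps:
$K{\left(a \right)} = -6 - 2 a$ ($K{\left(a \right)} = - 2 \left(a + 3\right) = - 2 \left(3 + a\right) = -6 - 2 a$)
$u = - \frac{7}{12}$ ($u = 7 \left(- \frac{1}{12}\right) = - \frac{7}{12} \approx -0.58333$)
$J{\left(W,x \right)} = - \frac{7}{12}$
$I{\left(K{\left(4 \right)} \right)} J{\left(-7,0 \right)} + 159 = - 5 \left(-6 - 8\right) \left(- \frac{7}{12}\right) + 159 = \left(-5\right) \left(-14\right) \left(- \frac{7}{12}\right) + 159 = 70 \left(- \frac{7}{12}\right) + 159 = - \frac{245}{6} + 159 = \frac{709}{6}$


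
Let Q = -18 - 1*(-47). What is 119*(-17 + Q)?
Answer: 1428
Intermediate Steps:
Q = 29 (Q = -18 + 47 = 29)
119*(-17 + Q) = 119*(-17 + 29) = 119*12 = 1428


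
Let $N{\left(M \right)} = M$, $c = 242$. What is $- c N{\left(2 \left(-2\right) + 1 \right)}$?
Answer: $726$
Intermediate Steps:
$- c N{\left(2 \left(-2\right) + 1 \right)} = - 242 \left(2 \left(-2\right) + 1\right) = - 242 \left(-4 + 1\right) = - 242 \left(-3\right) = \left(-1\right) \left(-726\right) = 726$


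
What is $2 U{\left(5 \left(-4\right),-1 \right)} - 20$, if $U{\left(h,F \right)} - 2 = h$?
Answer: $-56$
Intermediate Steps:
$U{\left(h,F \right)} = 2 + h$
$2 U{\left(5 \left(-4\right),-1 \right)} - 20 = 2 \left(2 + 5 \left(-4\right)\right) - 20 = 2 \left(2 - 20\right) - 20 = 2 \left(-18\right) - 20 = -36 - 20 = -56$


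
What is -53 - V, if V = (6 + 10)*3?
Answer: -101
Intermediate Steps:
V = 48 (V = 16*3 = 48)
-53 - V = -53 - 1*48 = -53 - 48 = -101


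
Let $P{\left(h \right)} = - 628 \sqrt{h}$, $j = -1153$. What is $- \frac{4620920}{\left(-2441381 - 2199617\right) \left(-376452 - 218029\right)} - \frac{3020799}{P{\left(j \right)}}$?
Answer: $- \frac{2310460}{1379492566019} - \frac{3020799 i \sqrt{1153}}{724084} \approx -1.6749 \cdot 10^{-6} - 141.66 i$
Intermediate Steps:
$- \frac{4620920}{\left(-2441381 - 2199617\right) \left(-376452 - 218029\right)} - \frac{3020799}{P{\left(j \right)}} = - \frac{4620920}{\left(-2441381 - 2199617\right) \left(-376452 - 218029\right)} - \frac{3020799}{\left(-628\right) \sqrt{-1153}} = - \frac{4620920}{\left(-4640998\right) \left(-594481\right)} - \frac{3020799}{\left(-628\right) i \sqrt{1153}} = - \frac{4620920}{2758985132038} - \frac{3020799}{\left(-628\right) i \sqrt{1153}} = \left(-4620920\right) \frac{1}{2758985132038} - 3020799 \frac{i \sqrt{1153}}{724084} = - \frac{2310460}{1379492566019} - \frac{3020799 i \sqrt{1153}}{724084}$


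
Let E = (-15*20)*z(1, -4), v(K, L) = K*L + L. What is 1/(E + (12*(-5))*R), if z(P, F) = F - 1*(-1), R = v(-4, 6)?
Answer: 1/1980 ≈ 0.00050505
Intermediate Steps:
v(K, L) = L + K*L
R = -18 (R = 6*(1 - 4) = 6*(-3) = -18)
z(P, F) = 1 + F (z(P, F) = F + 1 = 1 + F)
E = 900 (E = (-15*20)*(1 - 4) = -300*(-3) = 900)
1/(E + (12*(-5))*R) = 1/(900 + (12*(-5))*(-18)) = 1/(900 - 60*(-18)) = 1/(900 + 1080) = 1/1980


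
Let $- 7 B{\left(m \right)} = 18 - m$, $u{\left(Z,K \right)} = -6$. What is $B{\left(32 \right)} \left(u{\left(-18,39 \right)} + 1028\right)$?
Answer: $2044$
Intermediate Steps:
$B{\left(m \right)} = - \frac{18}{7} + \frac{m}{7}$ ($B{\left(m \right)} = - \frac{18 - m}{7} = - \frac{18}{7} + \frac{m}{7}$)
$B{\left(32 \right)} \left(u{\left(-18,39 \right)} + 1028\right) = \left(- \frac{18}{7} + \frac{1}{7} \cdot 32\right) \left(-6 + 1028\right) = \left(- \frac{18}{7} + \frac{32}{7}\right) 1022 = 2 \cdot 1022 = 2044$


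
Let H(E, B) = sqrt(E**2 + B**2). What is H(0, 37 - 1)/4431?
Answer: 12/1477 ≈ 0.0081246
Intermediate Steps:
H(E, B) = sqrt(B**2 + E**2)
H(0, 37 - 1)/4431 = sqrt((37 - 1)**2 + 0**2)/4431 = sqrt(36**2 + 0)*(1/4431) = sqrt(1296 + 0)*(1/4431) = sqrt(1296)*(1/4431) = 36*(1/4431) = 12/1477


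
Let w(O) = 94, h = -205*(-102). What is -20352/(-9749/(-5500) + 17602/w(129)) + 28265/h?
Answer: -7241747343647/68116001982 ≈ -106.31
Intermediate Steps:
h = 20910
-20352/(-9749/(-5500) + 17602/w(129)) + 28265/h = -20352/(-9749/(-5500) + 17602/94) + 28265/20910 = -20352/(-9749*(-1/5500) + 17602*(1/94)) + 28265*(1/20910) = -20352/(9749/5500 + 8801/47) + 5653/4182 = -20352/48863703/258500 + 5653/4182 = -20352*258500/48863703 + 5653/4182 = -1753664000/16287901 + 5653/4182 = -7241747343647/68116001982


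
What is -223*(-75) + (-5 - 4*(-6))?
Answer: 16744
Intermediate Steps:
-223*(-75) + (-5 - 4*(-6)) = 16725 + (-5 + 24) = 16725 + 19 = 16744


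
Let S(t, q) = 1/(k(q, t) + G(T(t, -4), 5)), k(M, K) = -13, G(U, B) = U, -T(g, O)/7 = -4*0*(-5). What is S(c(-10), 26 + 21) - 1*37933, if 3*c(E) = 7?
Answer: -493130/13 ≈ -37933.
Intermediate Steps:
T(g, O) = 0 (T(g, O) = -7*(-4*0)*(-5) = -0*(-5) = -7*0 = 0)
c(E) = 7/3 (c(E) = (1/3)*7 = 7/3)
S(t, q) = -1/13 (S(t, q) = 1/(-13 + 0) = 1/(-13) = -1/13)
S(c(-10), 26 + 21) - 1*37933 = -1/13 - 1*37933 = -1/13 - 37933 = -493130/13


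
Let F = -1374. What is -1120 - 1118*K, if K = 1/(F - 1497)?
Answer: -3214402/2871 ≈ -1119.6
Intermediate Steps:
K = -1/2871 (K = 1/(-1374 - 1497) = 1/(-2871) = -1/2871 ≈ -0.00034831)
-1120 - 1118*K = -1120 - 1118*(-1/2871) = -1120 + 1118/2871 = -3214402/2871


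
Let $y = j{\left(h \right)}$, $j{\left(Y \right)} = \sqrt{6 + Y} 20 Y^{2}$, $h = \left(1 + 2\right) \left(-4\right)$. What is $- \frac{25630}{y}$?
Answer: $\frac{2563 i \sqrt{6}}{1728} \approx 3.6331 i$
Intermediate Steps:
$h = -12$ ($h = 3 \left(-4\right) = -12$)
$j{\left(Y \right)} = 20 Y^{2} \sqrt{6 + Y}$
$y = 2880 i \sqrt{6}$ ($y = 20 \left(-12\right)^{2} \sqrt{6 - 12} = 20 \cdot 144 \sqrt{-6} = 20 \cdot 144 i \sqrt{6} = 2880 i \sqrt{6} \approx 7054.5 i$)
$- \frac{25630}{y} = - \frac{25630}{2880 i \sqrt{6}} = - 25630 \left(- \frac{i \sqrt{6}}{17280}\right) = \frac{2563 i \sqrt{6}}{1728}$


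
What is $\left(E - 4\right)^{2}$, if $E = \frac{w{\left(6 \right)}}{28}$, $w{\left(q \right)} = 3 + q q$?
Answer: $\frac{5329}{784} \approx 6.7972$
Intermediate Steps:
$w{\left(q \right)} = 3 + q^{2}$
$E = \frac{39}{28}$ ($E = \frac{3 + 6^{2}}{28} = \left(3 + 36\right) \frac{1}{28} = 39 \cdot \frac{1}{28} = \frac{39}{28} \approx 1.3929$)
$\left(E - 4\right)^{2} = \left(\frac{39}{28} - 4\right)^{2} = \left(- \frac{73}{28}\right)^{2} = \frac{5329}{784}$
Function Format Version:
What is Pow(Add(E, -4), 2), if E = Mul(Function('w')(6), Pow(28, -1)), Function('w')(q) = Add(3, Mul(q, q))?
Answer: Rational(5329, 784) ≈ 6.7972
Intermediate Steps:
Function('w')(q) = Add(3, Pow(q, 2))
E = Rational(39, 28) (E = Mul(Add(3, Pow(6, 2)), Pow(28, -1)) = Mul(Add(3, 36), Rational(1, 28)) = Mul(39, Rational(1, 28)) = Rational(39, 28) ≈ 1.3929)
Pow(Add(E, -4), 2) = Pow(Add(Rational(39, 28), -4), 2) = Pow(Rational(-73, 28), 2) = Rational(5329, 784)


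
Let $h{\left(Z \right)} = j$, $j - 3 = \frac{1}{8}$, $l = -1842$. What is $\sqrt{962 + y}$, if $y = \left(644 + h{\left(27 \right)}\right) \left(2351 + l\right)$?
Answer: $\frac{\sqrt{5285578}}{4} \approx 574.76$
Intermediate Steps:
$j = \frac{25}{8}$ ($j = 3 + \frac{1}{8} = \frac{25}{8} \approx 3.125$)
$h{\left(Z \right)} = \frac{25}{8}$
$y = \frac{2635093}{8}$ ($y = \left(644 + \frac{25}{8}\right) \left(2351 - 1842\right) = \frac{5177}{8} \cdot 509 = \frac{2635093}{8} \approx 3.2939 \cdot 10^{5}$)
$\sqrt{962 + y} = \sqrt{962 + \frac{2635093}{8}} = \sqrt{\frac{2642789}{8}} = \frac{\sqrt{5285578}}{4}$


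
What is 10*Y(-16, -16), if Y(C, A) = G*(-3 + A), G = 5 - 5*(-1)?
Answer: -1900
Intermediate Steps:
G = 10 (G = 5 + 5 = 10)
Y(C, A) = -30 + 10*A (Y(C, A) = 10*(-3 + A) = -30 + 10*A)
10*Y(-16, -16) = 10*(-30 + 10*(-16)) = 10*(-30 - 160) = 10*(-190) = -1900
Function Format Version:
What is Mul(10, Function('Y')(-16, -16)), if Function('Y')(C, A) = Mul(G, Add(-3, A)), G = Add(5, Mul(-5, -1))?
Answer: -1900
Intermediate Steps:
G = 10 (G = Add(5, 5) = 10)
Function('Y')(C, A) = Add(-30, Mul(10, A)) (Function('Y')(C, A) = Mul(10, Add(-3, A)) = Add(-30, Mul(10, A)))
Mul(10, Function('Y')(-16, -16)) = Mul(10, Add(-30, Mul(10, -16))) = Mul(10, Add(-30, -160)) = Mul(10, -190) = -1900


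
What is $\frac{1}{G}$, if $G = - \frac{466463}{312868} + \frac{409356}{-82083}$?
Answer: $- \frac{503551844}{3262021087} \approx -0.15437$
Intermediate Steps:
$G = - \frac{3262021087}{503551844}$ ($G = \left(-466463\right) \frac{1}{312868} + 409356 \left(- \frac{1}{82083}\right) = - \frac{27439}{18404} - \frac{136452}{27361} = - \frac{3262021087}{503551844} \approx -6.478$)
$\frac{1}{G} = \frac{1}{- \frac{3262021087}{503551844}} = - \frac{503551844}{3262021087}$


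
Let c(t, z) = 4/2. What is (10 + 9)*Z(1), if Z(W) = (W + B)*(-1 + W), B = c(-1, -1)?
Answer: 0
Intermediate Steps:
c(t, z) = 2 (c(t, z) = 4*(1/2) = 2)
B = 2
Z(W) = (-1 + W)*(2 + W) (Z(W) = (W + 2)*(-1 + W) = (2 + W)*(-1 + W) = (-1 + W)*(2 + W))
(10 + 9)*Z(1) = (10 + 9)*(-2 + 1 + 1**2) = 19*(-2 + 1 + 1) = 19*0 = 0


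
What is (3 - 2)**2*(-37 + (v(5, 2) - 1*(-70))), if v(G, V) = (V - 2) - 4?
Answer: 29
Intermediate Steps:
v(G, V) = -6 + V (v(G, V) = (-2 + V) - 4 = -6 + V)
(3 - 2)**2*(-37 + (v(5, 2) - 1*(-70))) = (3 - 2)**2*(-37 + ((-6 + 2) - 1*(-70))) = 1**2*(-37 + (-4 + 70)) = 1*(-37 + 66) = 1*29 = 29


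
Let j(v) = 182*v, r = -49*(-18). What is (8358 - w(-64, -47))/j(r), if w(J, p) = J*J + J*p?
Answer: 209/26754 ≈ 0.0078119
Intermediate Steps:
w(J, p) = J² + J*p
r = 882
(8358 - w(-64, -47))/j(r) = (8358 - (-64)*(-64 - 47))/((182*882)) = (8358 - (-64)*(-111))/160524 = (8358 - 1*7104)*(1/160524) = (8358 - 7104)*(1/160524) = 1254*(1/160524) = 209/26754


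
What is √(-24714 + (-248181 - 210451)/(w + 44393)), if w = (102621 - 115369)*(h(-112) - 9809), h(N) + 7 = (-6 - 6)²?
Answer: I*√375986686771806983282/123343049 ≈ 157.21*I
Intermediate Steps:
h(N) = 137 (h(N) = -7 + (-6 - 6)² = -7 + (-12)² = -7 + 144 = 137)
w = 123298656 (w = (102621 - 115369)*(137 - 9809) = -12748*(-9672) = 123298656)
√(-24714 + (-248181 - 210451)/(w + 44393)) = √(-24714 + (-248181 - 210451)/(123298656 + 44393)) = √(-24714 - 458632/123343049) = √(-3048300571618/123343049) = I*√375986686771806983282/123343049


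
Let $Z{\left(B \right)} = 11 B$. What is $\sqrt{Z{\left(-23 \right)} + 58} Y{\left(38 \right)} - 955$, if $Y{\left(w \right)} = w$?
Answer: $-955 + 38 i \sqrt{195} \approx -955.0 + 530.64 i$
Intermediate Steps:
$\sqrt{Z{\left(-23 \right)} + 58} Y{\left(38 \right)} - 955 = \sqrt{11 \left(-23\right) + 58} \cdot 38 - 955 = \sqrt{-253 + 58} \cdot 38 - 955 = \sqrt{-195} \cdot 38 - 955 = i \sqrt{195} \cdot 38 - 955 = 38 i \sqrt{195} - 955 = -955 + 38 i \sqrt{195}$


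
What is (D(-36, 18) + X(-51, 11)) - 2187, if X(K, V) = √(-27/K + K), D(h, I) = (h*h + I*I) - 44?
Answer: -611 + I*√14586/17 ≈ -611.0 + 7.1043*I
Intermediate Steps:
D(h, I) = -44 + I² + h² (D(h, I) = (h² + I²) - 44 = (I² + h²) - 44 = -44 + I² + h²)
X(K, V) = √(K - 27/K)
(D(-36, 18) + X(-51, 11)) - 2187 = ((-44 + 18² + (-36)²) + √(-51 - 27/(-51))) - 2187 = ((-44 + 324 + 1296) + √(-51 - 27*(-1/51))) - 2187 = (1576 + √(-51 + 9/17)) - 2187 = (1576 + √(-858/17)) - 2187 = (1576 + I*√14586/17) - 2187 = -611 + I*√14586/17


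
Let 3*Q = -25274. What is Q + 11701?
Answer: 9829/3 ≈ 3276.3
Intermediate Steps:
Q = -25274/3 (Q = (⅓)*(-25274) = -25274/3 ≈ -8424.7)
Q + 11701 = -25274/3 + 11701 = 9829/3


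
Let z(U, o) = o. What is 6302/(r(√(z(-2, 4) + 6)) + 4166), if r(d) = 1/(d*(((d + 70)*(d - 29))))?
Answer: 1066860279954980/705258634644279 + 12730040*√10/705258634644279 ≈ 1.5127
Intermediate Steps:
r(d) = 1/(d*(-29 + d)*(70 + d)) (r(d) = 1/(d*(((70 + d)*(-29 + d)))) = 1/(d*(((-29 + d)*(70 + d)))) = (1/((-29 + d)*(70 + d)))/d = 1/(d*(-29 + d)*(70 + d)))
6302/(r(√(z(-2, 4) + 6)) + 4166) = 6302/(1/((√(4 + 6))*(-2030 + (√(4 + 6))² + 41*√(4 + 6))) + 4166) = 6302/(1/((√10)*(-2030 + (√10)² + 41*√10)) + 4166) = 6302/((√10/10)/(-2030 + 10 + 41*√10) + 4166) = 6302/((√10/10)/(-2020 + 41*√10) + 4166) = 6302/(√10/(10*(-2020 + 41*√10)) + 4166) = 6302/(4166 + √10/(10*(-2020 + 41*√10)))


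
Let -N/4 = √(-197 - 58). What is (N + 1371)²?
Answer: 1875561 - 10968*I*√255 ≈ 1.8756e+6 - 1.7515e+5*I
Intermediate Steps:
N = -4*I*√255 (N = -4*√(-197 - 58) = -4*I*√255 ≈ -63.875*I)
(N + 1371)² = (-4*I*√255 + 1371)² = (1371 - 4*I*√255)²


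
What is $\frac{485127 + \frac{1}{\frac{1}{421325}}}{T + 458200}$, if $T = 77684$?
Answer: $\frac{226613}{133971} \approx 1.6915$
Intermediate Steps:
$\frac{485127 + \frac{1}{\frac{1}{421325}}}{T + 458200} = \frac{485127 + \frac{1}{\frac{1}{421325}}}{77684 + 458200} = \frac{485127 + \frac{1}{\frac{1}{421325}}}{535884} = \left(485127 + 421325\right) \frac{1}{535884} = 906452 \cdot \frac{1}{535884} = \frac{226613}{133971}$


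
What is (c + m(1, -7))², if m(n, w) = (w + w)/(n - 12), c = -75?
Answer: 657721/121 ≈ 5435.7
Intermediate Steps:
m(n, w) = 2*w/(-12 + n) (m(n, w) = (2*w)/(-12 + n) = 2*w/(-12 + n))
(c + m(1, -7))² = (-75 + 2*(-7)/(-12 + 1))² = (-75 + 2*(-7)/(-11))² = (-75 + 2*(-7)*(-1/11))² = (-75 + 14/11)² = (-811/11)² = 657721/121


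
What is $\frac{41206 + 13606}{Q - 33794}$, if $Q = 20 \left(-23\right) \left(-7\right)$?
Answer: $- \frac{27406}{15287} \approx -1.7928$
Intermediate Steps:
$Q = 3220$ ($Q = \left(-460\right) \left(-7\right) = 3220$)
$\frac{41206 + 13606}{Q - 33794} = \frac{41206 + 13606}{3220 - 33794} = \frac{54812}{-30574} = 54812 \left(- \frac{1}{30574}\right) = - \frac{27406}{15287}$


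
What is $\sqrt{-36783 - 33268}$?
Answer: $i \sqrt{70051} \approx 264.67 i$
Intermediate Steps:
$\sqrt{-36783 - 33268} = \sqrt{-70051} = i \sqrt{70051}$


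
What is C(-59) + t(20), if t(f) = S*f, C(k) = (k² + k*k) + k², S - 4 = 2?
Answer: 10563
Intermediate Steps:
S = 6 (S = 4 + 2 = 6)
C(k) = 3*k² (C(k) = (k² + k²) + k² = 2*k² + k² = 3*k²)
t(f) = 6*f
C(-59) + t(20) = 3*(-59)² + 6*20 = 3*3481 + 120 = 10443 + 120 = 10563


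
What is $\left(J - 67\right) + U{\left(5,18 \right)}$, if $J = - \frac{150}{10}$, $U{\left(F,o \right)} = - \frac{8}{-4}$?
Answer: $-80$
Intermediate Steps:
$U{\left(F,o \right)} = 2$ ($U{\left(F,o \right)} = \left(-8\right) \left(- \frac{1}{4}\right) = 2$)
$J = -15$ ($J = \left(-150\right) \frac{1}{10} = -15$)
$\left(J - 67\right) + U{\left(5,18 \right)} = \left(-15 - 67\right) + 2 = -82 + 2 = -80$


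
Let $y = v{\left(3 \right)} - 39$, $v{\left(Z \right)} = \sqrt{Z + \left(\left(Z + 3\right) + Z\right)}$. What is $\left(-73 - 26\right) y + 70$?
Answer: $3931 - 198 \sqrt{3} \approx 3588.1$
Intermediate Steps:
$v{\left(Z \right)} = \sqrt{3 + 3 Z}$ ($v{\left(Z \right)} = \sqrt{Z + \left(\left(3 + Z\right) + Z\right)} = \sqrt{Z + \left(3 + 2 Z\right)} = \sqrt{3 + 3 Z}$)
$y = -39 + 2 \sqrt{3}$ ($y = \sqrt{3 + 3 \cdot 3} - 39 = \sqrt{3 + 9} - 39 = \sqrt{12} - 39 = 2 \sqrt{3} - 39 = -39 + 2 \sqrt{3} \approx -35.536$)
$\left(-73 - 26\right) y + 70 = \left(-73 - 26\right) \left(-39 + 2 \sqrt{3}\right) + 70 = - 99 \left(-39 + 2 \sqrt{3}\right) + 70 = \left(3861 - 198 \sqrt{3}\right) + 70 = 3931 - 198 \sqrt{3}$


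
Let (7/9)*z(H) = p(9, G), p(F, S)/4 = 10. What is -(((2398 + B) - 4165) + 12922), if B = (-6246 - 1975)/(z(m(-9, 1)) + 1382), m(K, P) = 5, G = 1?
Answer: -111871723/10034 ≈ -11149.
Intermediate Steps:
p(F, S) = 40 (p(F, S) = 4*10 = 40)
z(H) = 360/7 (z(H) = (9/7)*40 = 360/7)
B = -57547/10034 (B = (-6246 - 1975)/(360/7 + 1382) = -8221/10034/7 = -8221*7/10034 = -57547/10034 ≈ -5.7352)
-(((2398 + B) - 4165) + 12922) = -(((2398 - 57547/10034) - 4165) + 12922) = -((24003985/10034 - 4165) + 12922) = -(-17787625/10034 + 12922) = -1*111871723/10034 = -111871723/10034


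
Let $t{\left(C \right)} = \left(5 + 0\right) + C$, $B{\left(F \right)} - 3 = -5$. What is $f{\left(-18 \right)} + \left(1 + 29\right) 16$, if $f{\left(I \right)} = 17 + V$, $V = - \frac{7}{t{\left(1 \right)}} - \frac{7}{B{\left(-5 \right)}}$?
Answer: $\frac{1498}{3} \approx 499.33$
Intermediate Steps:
$B{\left(F \right)} = -2$ ($B{\left(F \right)} = 3 - 5 = -2$)
$t{\left(C \right)} = 5 + C$
$V = \frac{7}{3}$ ($V = - \frac{7}{5 + 1} - \frac{7}{-2} = - \frac{7}{6} - - \frac{7}{2} = \left(-7\right) \frac{1}{6} + \frac{7}{2} = - \frac{7}{6} + \frac{7}{2} = \frac{7}{3} \approx 2.3333$)
$f{\left(I \right)} = \frac{58}{3}$ ($f{\left(I \right)} = 17 + \frac{7}{3} = \frac{58}{3}$)
$f{\left(-18 \right)} + \left(1 + 29\right) 16 = \frac{58}{3} + \left(1 + 29\right) 16 = \frac{58}{3} + 30 \cdot 16 = \frac{58}{3} + 480 = \frac{1498}{3}$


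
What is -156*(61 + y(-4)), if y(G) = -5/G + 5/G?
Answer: -9516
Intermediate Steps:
y(G) = 0
-156*(61 + y(-4)) = -156*(61 + 0) = -156*61 = -9516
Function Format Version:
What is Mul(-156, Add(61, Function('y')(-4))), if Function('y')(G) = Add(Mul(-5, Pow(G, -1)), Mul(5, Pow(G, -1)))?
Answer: -9516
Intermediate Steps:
Function('y')(G) = 0
Mul(-156, Add(61, Function('y')(-4))) = Mul(-156, Add(61, 0)) = Mul(-156, 61) = -9516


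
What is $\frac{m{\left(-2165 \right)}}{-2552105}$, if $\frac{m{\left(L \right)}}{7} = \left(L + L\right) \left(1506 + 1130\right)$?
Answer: $\frac{15979432}{510421} \approx 31.306$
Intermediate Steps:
$m{\left(L \right)} = 36904 L$ ($m{\left(L \right)} = 7 \left(L + L\right) \left(1506 + 1130\right) = 7 \cdot 2 L 2636 = 7 \cdot 5272 L = 36904 L$)
$\frac{m{\left(-2165 \right)}}{-2552105} = \frac{36904 \left(-2165\right)}{-2552105} = \left(-79897160\right) \left(- \frac{1}{2552105}\right) = \frac{15979432}{510421}$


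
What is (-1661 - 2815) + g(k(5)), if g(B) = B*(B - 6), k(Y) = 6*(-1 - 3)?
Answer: -3756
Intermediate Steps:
k(Y) = -24 (k(Y) = 6*(-4) = -24)
g(B) = B*(-6 + B)
(-1661 - 2815) + g(k(5)) = (-1661 - 2815) - 24*(-6 - 24) = -4476 - 24*(-30) = -4476 + 720 = -3756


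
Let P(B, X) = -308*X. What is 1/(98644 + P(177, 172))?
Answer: 1/45668 ≈ 2.1897e-5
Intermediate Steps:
1/(98644 + P(177, 172)) = 1/(98644 - 308*172) = 1/(98644 - 52976) = 1/45668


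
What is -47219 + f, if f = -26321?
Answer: -73540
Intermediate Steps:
-47219 + f = -47219 - 26321 = -73540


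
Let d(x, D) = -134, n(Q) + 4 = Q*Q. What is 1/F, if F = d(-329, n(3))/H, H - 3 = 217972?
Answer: -217975/134 ≈ -1626.7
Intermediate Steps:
H = 217975 (H = 3 + 217972 = 217975)
n(Q) = -4 + Q**2 (n(Q) = -4 + Q*Q = -4 + Q**2)
F = -134/217975 ≈ -0.00061475
1/F = 1/(-134/217975) = -217975/134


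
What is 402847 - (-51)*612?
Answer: 434059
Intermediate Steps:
402847 - (-51)*612 = 402847 - 1*(-31212) = 402847 + 31212 = 434059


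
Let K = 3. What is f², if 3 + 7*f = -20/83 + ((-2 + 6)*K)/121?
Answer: 995591809/4942230601 ≈ 0.20145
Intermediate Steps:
f = -31553/70301 (f = -3/7 + (-20/83 + ((-2 + 6)*3)/121)/7 = -3/7 + (-20*1/83 + (4*3)*(1/121))/7 = -3/7 + (-20/83 + 12*(1/121))/7 = -3/7 + (-20/83 + 12/121)/7 = -3/7 + (⅐)*(-1424/10043) = -3/7 - 1424/70301 = -31553/70301 ≈ -0.44883)
f² = (-31553/70301)² = 995591809/4942230601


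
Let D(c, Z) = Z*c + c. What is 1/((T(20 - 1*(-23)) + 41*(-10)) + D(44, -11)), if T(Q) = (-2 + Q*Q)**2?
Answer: 1/3410559 ≈ 2.9321e-7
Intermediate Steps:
D(c, Z) = c + Z*c
T(Q) = (-2 + Q**2)**2
1/((T(20 - 1*(-23)) + 41*(-10)) + D(44, -11)) = 1/(((-2 + (20 - 1*(-23))**2)**2 + 41*(-10)) + 44*(1 - 11)) = 1/(((-2 + (20 + 23)**2)**2 - 410) + 44*(-10)) = 1/(((-2 + 43**2)**2 - 410) - 440) = 1/(((-2 + 1849)**2 - 410) - 440) = 1/((1847**2 - 410) - 440) = 1/((3411409 - 410) - 440) = 1/(3410999 - 440) = 1/3410559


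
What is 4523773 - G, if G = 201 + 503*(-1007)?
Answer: 5030093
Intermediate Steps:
G = -506320 (G = 201 - 506521 = -506320)
4523773 - G = 4523773 - 1*(-506320) = 4523773 + 506320 = 5030093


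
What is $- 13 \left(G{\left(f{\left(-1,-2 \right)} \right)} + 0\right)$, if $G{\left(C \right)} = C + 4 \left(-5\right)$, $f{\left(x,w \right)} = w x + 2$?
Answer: $208$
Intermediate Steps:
$f{\left(x,w \right)} = 2 + w x$
$G{\left(C \right)} = -20 + C$ ($G{\left(C \right)} = C - 20 = -20 + C$)
$- 13 \left(G{\left(f{\left(-1,-2 \right)} \right)} + 0\right) = - 13 \left(\left(-20 + \left(2 - -2\right)\right) + 0\right) = - 13 \left(\left(-20 + \left(2 + 2\right)\right) + 0\right) = - 13 \left(\left(-20 + 4\right) + 0\right) = - 13 \left(-16 + 0\right) = \left(-13\right) \left(-16\right) = 208$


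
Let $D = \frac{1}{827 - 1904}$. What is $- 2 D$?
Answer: $\frac{2}{1077} \approx 0.001857$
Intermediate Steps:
$D = - \frac{1}{1077}$ ($D = \frac{1}{-1077} = - \frac{1}{1077} \approx -0.00092851$)
$- 2 D = \left(-2\right) \left(- \frac{1}{1077}\right) = \frac{2}{1077}$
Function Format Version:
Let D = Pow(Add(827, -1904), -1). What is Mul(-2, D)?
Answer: Rational(2, 1077) ≈ 0.0018570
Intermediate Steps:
D = Rational(-1, 1077) (D = Pow(-1077, -1) = Rational(-1, 1077) ≈ -0.00092851)
Mul(-2, D) = Mul(-2, Rational(-1, 1077)) = Rational(2, 1077)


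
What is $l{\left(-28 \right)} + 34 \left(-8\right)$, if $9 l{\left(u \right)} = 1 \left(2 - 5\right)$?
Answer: $- \frac{817}{3} \approx -272.33$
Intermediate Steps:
$l{\left(u \right)} = - \frac{1}{3}$ ($l{\left(u \right)} = \frac{1 \left(2 - 5\right)}{9} = \frac{1 \left(-3\right)}{9} = \frac{1}{9} \left(-3\right) = - \frac{1}{3}$)
$l{\left(-28 \right)} + 34 \left(-8\right) = - \frac{1}{3} + 34 \left(-8\right) = - \frac{1}{3} - 272 = - \frac{817}{3}$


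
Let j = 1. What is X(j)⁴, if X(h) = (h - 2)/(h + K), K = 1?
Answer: 1/16 ≈ 0.062500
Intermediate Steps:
X(h) = (-2 + h)/(1 + h) (X(h) = (h - 2)/(h + 1) = (-2 + h)/(1 + h))
X(j)⁴ = ((-2 + 1)/(1 + 1))⁴ = (-1/2)⁴ = ((½)*(-1))⁴ = (-½)⁴ = 1/16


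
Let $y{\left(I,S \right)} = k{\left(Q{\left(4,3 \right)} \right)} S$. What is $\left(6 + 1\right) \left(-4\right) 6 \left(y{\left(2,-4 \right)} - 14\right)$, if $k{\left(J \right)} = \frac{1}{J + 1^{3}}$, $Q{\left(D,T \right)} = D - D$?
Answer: $3024$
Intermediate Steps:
$Q{\left(D,T \right)} = 0$
$k{\left(J \right)} = \frac{1}{1 + J}$ ($k{\left(J \right)} = \frac{1}{J + 1} = \frac{1}{1 + J}$)
$y{\left(I,S \right)} = S$ ($y{\left(I,S \right)} = \frac{S}{1 + 0} = \frac{S}{1} = 1 S = S$)
$\left(6 + 1\right) \left(-4\right) 6 \left(y{\left(2,-4 \right)} - 14\right) = \left(6 + 1\right) \left(-4\right) 6 \left(-4 - 14\right) = 7 \left(-4\right) 6 \left(-18\right) = \left(-28\right) 6 \left(-18\right) = \left(-168\right) \left(-18\right) = 3024$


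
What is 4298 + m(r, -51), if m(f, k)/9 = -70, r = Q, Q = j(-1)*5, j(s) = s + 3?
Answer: 3668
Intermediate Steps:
j(s) = 3 + s
Q = 10 (Q = (3 - 1)*5 = 2*5 = 10)
r = 10
m(f, k) = -630 (m(f, k) = 9*(-70) = -630)
4298 + m(r, -51) = 4298 - 630 = 3668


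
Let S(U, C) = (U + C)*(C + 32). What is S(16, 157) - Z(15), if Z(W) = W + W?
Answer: 32667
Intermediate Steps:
Z(W) = 2*W
S(U, C) = (32 + C)*(C + U) (S(U, C) = (C + U)*(32 + C) = (32 + C)*(C + U))
S(16, 157) - Z(15) = (157² + 32*157 + 32*16 + 157*16) - 2*15 = (24649 + 5024 + 512 + 2512) - 1*30 = 32697 - 30 = 32667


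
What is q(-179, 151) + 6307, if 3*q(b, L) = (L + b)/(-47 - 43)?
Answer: 851459/135 ≈ 6307.1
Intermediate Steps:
q(b, L) = -L/270 - b/270 (q(b, L) = ((L + b)/(-47 - 43))/3 = ((L + b)/(-90))/3 = ((L + b)*(-1/90))/3 = (-L/90 - b/90)/3 = -L/270 - b/270)
q(-179, 151) + 6307 = (-1/270*151 - 1/270*(-179)) + 6307 = (-151/270 + 179/270) + 6307 = 14/135 + 6307 = 851459/135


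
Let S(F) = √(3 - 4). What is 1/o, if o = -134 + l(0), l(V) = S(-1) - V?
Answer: -134/17957 - I/17957 ≈ -0.0074623 - 5.5689e-5*I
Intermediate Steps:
S(F) = I (S(F) = √(-1) = I)
l(V) = I - V
o = -134 + I (o = -134 + (I - 1*0) = -134 + (I + 0) = -134 + I ≈ -134.0 + 1.0*I)
1/o = 1/(-134 + I) = (-134 - I)/17957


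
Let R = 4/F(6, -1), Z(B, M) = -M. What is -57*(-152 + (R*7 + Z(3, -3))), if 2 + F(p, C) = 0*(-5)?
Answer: 9291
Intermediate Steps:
F(p, C) = -2 (F(p, C) = -2 + 0*(-5) = -2 + 0 = -2)
R = -2 (R = 4/(-2) = 4*(-½) = -2)
-57*(-152 + (R*7 + Z(3, -3))) = -57*(-152 + (-2*7 - 1*(-3))) = -57*(-152 + (-14 + 3)) = -57*(-152 - 11) = -57*(-163) = 9291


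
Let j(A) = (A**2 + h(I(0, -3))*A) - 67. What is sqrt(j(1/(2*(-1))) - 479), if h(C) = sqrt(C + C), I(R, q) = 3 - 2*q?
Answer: sqrt(-2183 - 6*sqrt(2))/2 ≈ 23.407*I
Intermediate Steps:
h(C) = sqrt(2)*sqrt(C) (h(C) = sqrt(2*C) = sqrt(2)*sqrt(C))
j(A) = -67 + A**2 + 3*A*sqrt(2) (j(A) = (A**2 + (sqrt(2)*sqrt(3 - 2*(-3)))*A) - 67 = (A**2 + (sqrt(2)*sqrt(3 + 6))*A) - 67 = (A**2 + (sqrt(2)*sqrt(9))*A) - 67 = (A**2 + (sqrt(2)*3)*A) - 67 = (A**2 + (3*sqrt(2))*A) - 67 = (A**2 + 3*A*sqrt(2)) - 67 = -67 + A**2 + 3*A*sqrt(2))
sqrt(j(1/(2*(-1))) - 479) = sqrt((-67 + (1/(2*(-1)))**2 + 3*sqrt(2)/((2*(-1)))) - 479) = sqrt((-67 + (1/(-2))**2 + 3*sqrt(2)/(-2)) - 479) = sqrt((-67 + (-1/2)**2 + 3*(-1/2)*sqrt(2)) - 479) = sqrt((-67 + 1/4 - 3*sqrt(2)/2) - 479) = sqrt((-267/4 - 3*sqrt(2)/2) - 479) = sqrt(-2183/4 - 3*sqrt(2)/2)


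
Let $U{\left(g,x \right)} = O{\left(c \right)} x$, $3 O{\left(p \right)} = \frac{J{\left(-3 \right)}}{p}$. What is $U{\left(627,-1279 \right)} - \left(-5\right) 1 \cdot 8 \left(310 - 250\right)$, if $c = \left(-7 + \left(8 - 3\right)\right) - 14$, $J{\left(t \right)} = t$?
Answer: $\frac{37121}{16} \approx 2320.1$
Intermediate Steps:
$c = -16$ ($c = \left(-7 + \left(8 - 3\right)\right) - 14 = \left(-7 + 5\right) - 14 = -2 - 14 = -16$)
$O{\left(p \right)} = - \frac{1}{p}$ ($O{\left(p \right)} = \frac{\left(-3\right) \frac{1}{p}}{3} = - \frac{1}{p}$)
$U{\left(g,x \right)} = \frac{x}{16}$ ($U{\left(g,x \right)} = - \frac{1}{-16} x = \left(-1\right) \left(- \frac{1}{16}\right) x = \frac{x}{16}$)
$U{\left(627,-1279 \right)} - \left(-5\right) 1 \cdot 8 \left(310 - 250\right) = \frac{1}{16} \left(-1279\right) - \left(-5\right) 1 \cdot 8 \left(310 - 250\right) = - \frac{1279}{16} - \left(-5\right) 8 \cdot 60 = - \frac{1279}{16} - \left(-40\right) 60 = - \frac{1279}{16} - -2400 = - \frac{1279}{16} + 2400 = \frac{37121}{16}$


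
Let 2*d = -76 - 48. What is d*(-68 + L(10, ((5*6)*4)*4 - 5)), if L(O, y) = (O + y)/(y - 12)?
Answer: 1921938/463 ≈ 4151.1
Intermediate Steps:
d = -62 (d = (-76 - 48)/2 = (½)*(-124) = -62)
L(O, y) = (O + y)/(-12 + y)
d*(-68 + L(10, ((5*6)*4)*4 - 5)) = -62*(-68 + (10 + (((5*6)*4)*4 - 5))/(-12 + (((5*6)*4)*4 - 5))) = -62*(-68 + (10 + ((30*4)*4 - 5))/(-12 + ((30*4)*4 - 5))) = -62*(-68 + (10 + (120*4 - 5))/(-12 + (120*4 - 5))) = -62*(-68 + (10 + (480 - 5))/(-12 + (480 - 5))) = -62*(-68 + (10 + 475)/(-12 + 475)) = -62*(-68 + 485/463) = -62*(-30999/463) = 1921938/463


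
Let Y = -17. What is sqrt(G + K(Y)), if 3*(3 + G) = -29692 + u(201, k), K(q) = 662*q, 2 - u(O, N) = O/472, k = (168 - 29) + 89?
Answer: I*sqrt(10603642722)/708 ≈ 145.44*I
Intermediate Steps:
k = 228 (k = 139 + 89 = 228)
u(O, N) = 2 - O/472
G = -14018129/1416 (G = -3 + (-29692 + (2 - 1/472*201))/3 = -3 + (-29692 + (2 - 201/472))/3 = -3 + (-29692 + 743/472)/3 = -3 + (1/3)*(-14013881/472) = -3 - 14013881/1416 = -14018129/1416 ≈ -9899.8)
sqrt(G + K(Y)) = sqrt(-14018129/1416 + 662*(-17)) = sqrt(-14018129/1416 - 11254) = sqrt(-29953793/1416) = I*sqrt(10603642722)/708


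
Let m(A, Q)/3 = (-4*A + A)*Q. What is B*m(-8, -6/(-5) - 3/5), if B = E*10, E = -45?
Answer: -19440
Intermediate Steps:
B = -450 (B = -45*10 = -450)
m(A, Q) = -9*A*Q (m(A, Q) = 3*((-4*A + A)*Q) = 3*((-3*A)*Q) = 3*(-3*A*Q) = -9*A*Q)
B*m(-8, -6/(-5) - 3/5) = -(-4050)*(-8)*(-6/(-5) - 3/5) = -(-4050)*(-8)*(-6*(-1/5) - 3*1/5) = -(-4050)*(-8)*(6/5 - 3/5) = -(-4050)*(-8)*3/5 = -450*216/5 = -19440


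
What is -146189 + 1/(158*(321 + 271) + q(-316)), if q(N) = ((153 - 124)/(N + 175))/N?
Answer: -609255821043949/4167590045 ≈ -1.4619e+5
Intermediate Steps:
q(N) = 29/(N*(175 + N)) (q(N) = (29/(175 + N))/N = 29/(N*(175 + N)))
-146189 + 1/(158*(321 + 271) + q(-316)) = -146189 + 1/(158*(321 + 271) + 29/(-316*(175 - 316))) = -146189 + 1/(158*592 + 29*(-1/316)/(-141)) = -146189 + 1/(93536 + 29*(-1/316)*(-1/141)) = -146189 + 1/(93536 + 29/44556) = -146189 + 1/(4167590045/44556) = -146189 + 44556/4167590045 = -609255821043949/4167590045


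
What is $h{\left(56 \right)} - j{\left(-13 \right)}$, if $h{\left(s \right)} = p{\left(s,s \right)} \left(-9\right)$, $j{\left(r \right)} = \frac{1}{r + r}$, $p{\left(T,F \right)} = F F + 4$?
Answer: $- \frac{734759}{26} \approx -28260.0$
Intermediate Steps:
$p{\left(T,F \right)} = 4 + F^{2}$ ($p{\left(T,F \right)} = F^{2} + 4 = 4 + F^{2}$)
$j{\left(r \right)} = \frac{1}{2 r}$
$h{\left(s \right)} = -36 - 9 s^{2}$ ($h{\left(s \right)} = \left(4 + s^{2}\right) \left(-9\right) = -36 - 9 s^{2}$)
$h{\left(56 \right)} - j{\left(-13 \right)} = \left(-36 - 9 \cdot 56^{2}\right) - \frac{1}{2 \left(-13\right)} = \left(-36 - 28224\right) - \frac{1}{2} \left(- \frac{1}{13}\right) = \left(-36 - 28224\right) - - \frac{1}{26} = -28260 + \frac{1}{26} = - \frac{734759}{26}$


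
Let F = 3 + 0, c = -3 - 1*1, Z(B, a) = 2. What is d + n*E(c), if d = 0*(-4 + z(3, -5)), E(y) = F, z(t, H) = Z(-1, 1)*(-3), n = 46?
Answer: 138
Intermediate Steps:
z(t, H) = -6 (z(t, H) = 2*(-3) = -6)
c = -4 (c = -3 - 1 = -4)
F = 3
E(y) = 3
d = 0 (d = 0*(-4 - 6) = 0*(-10) = 0)
d + n*E(c) = 0 + 46*3 = 0 + 138 = 138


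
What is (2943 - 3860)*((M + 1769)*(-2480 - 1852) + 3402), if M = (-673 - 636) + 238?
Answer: 2769646278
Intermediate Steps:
M = -1071 (M = -1309 + 238 = -1071)
(2943 - 3860)*((M + 1769)*(-2480 - 1852) + 3402) = (2943 - 3860)*((-1071 + 1769)*(-2480 - 1852) + 3402) = -917*(698*(-4332) + 3402) = -917*(-3023736 + 3402) = -917*(-3020334) = 2769646278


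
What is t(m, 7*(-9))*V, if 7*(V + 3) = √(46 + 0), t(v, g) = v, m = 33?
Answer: -99 + 33*√46/7 ≈ -67.026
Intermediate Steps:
V = -3 + √46/7 (V = -3 + √(46 + 0)/7 = -3 + √46/7 ≈ -2.0311)
t(m, 7*(-9))*V = 33*(-3 + √46/7) = -99 + 33*√46/7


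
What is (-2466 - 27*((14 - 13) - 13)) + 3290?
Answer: 1148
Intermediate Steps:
(-2466 - 27*((14 - 13) - 13)) + 3290 = (-2466 - 27*(1 - 13)) + 3290 = (-2466 - 27*(-12)) + 3290 = (-2466 + 324) + 3290 = -2142 + 3290 = 1148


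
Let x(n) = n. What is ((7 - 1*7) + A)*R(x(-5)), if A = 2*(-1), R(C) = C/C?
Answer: -2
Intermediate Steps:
R(C) = 1
A = -2
((7 - 1*7) + A)*R(x(-5)) = ((7 - 1*7) - 2)*1 = ((7 - 7) - 2)*1 = (0 - 2)*1 = -2*1 = -2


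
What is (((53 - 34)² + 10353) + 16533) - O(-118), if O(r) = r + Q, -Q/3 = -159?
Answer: 26888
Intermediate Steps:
Q = 477 (Q = -3*(-159) = 477)
O(r) = 477 + r (O(r) = r + 477 = 477 + r)
(((53 - 34)² + 10353) + 16533) - O(-118) = (((53 - 34)² + 10353) + 16533) - (477 - 118) = ((19² + 10353) + 16533) - 1*359 = ((361 + 10353) + 16533) - 359 = (10714 + 16533) - 359 = 27247 - 359 = 26888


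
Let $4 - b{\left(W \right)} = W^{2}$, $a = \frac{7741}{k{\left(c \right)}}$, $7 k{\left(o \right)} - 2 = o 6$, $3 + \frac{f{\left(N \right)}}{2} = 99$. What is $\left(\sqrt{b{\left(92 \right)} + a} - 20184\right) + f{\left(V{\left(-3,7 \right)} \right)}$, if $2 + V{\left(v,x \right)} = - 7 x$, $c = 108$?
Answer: $-19992 + \frac{i \sqrt{141565138}}{130} \approx -19992.0 + 91.524 i$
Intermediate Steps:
$V{\left(v,x \right)} = -2 - 7 x$
$f{\left(N \right)} = 192$ ($f{\left(N \right)} = -6 + 2 \cdot 99 = -6 + 198 = 192$)
$k{\left(o \right)} = \frac{2}{7} + \frac{6 o}{7}$ ($k{\left(o \right)} = \frac{2}{7} + \frac{o 6}{7} = \frac{2}{7} + \frac{6 o}{7}$)
$a = \frac{54187}{650}$ ($a = \frac{7741}{\frac{2}{7} + \frac{6}{7} \cdot 108} = \frac{7741}{\frac{2}{7} + \frac{648}{7}} = \frac{7741}{\frac{650}{7}} = 7741 \cdot \frac{7}{650} = \frac{54187}{650} \approx 83.365$)
$b{\left(W \right)} = 4 - W^{2}$
$\left(\sqrt{b{\left(92 \right)} + a} - 20184\right) + f{\left(V{\left(-3,7 \right)} \right)} = \left(\sqrt{\left(4 - 92^{2}\right) + \frac{54187}{650}} - 20184\right) + 192 = \left(\sqrt{\left(4 - 8464\right) + \frac{54187}{650}} - 20184\right) + 192 = \left(\sqrt{-8460 + \frac{54187}{650}} - 20184\right) + 192 = \left(\sqrt{- \frac{5444813}{650}} - 20184\right) + 192 = \left(\frac{i \sqrt{141565138}}{130} - 20184\right) + 192 = \left(-20184 + \frac{i \sqrt{141565138}}{130}\right) + 192 = -19992 + \frac{i \sqrt{141565138}}{130}$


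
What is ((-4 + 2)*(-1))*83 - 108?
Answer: 58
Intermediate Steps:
((-4 + 2)*(-1))*83 - 108 = -2*(-1)*83 - 108 = 2*83 - 108 = 166 - 108 = 58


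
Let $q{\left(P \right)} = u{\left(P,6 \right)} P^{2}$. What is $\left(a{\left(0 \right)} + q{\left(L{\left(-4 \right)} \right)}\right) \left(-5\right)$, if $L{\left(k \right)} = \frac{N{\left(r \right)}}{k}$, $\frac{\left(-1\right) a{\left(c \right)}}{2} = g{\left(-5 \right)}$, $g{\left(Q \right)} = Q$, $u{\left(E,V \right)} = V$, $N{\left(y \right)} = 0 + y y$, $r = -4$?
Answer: $-530$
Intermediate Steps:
$N{\left(y \right)} = y^{2}$ ($N{\left(y \right)} = 0 + y^{2} = y^{2}$)
$a{\left(c \right)} = 10$ ($a{\left(c \right)} = \left(-2\right) \left(-5\right) = 10$)
$L{\left(k \right)} = \frac{16}{k}$ ($L{\left(k \right)} = \frac{\left(-4\right)^{2}}{k} = \frac{16}{k}$)
$q{\left(P \right)} = 6 P^{2}$
$\left(a{\left(0 \right)} + q{\left(L{\left(-4 \right)} \right)}\right) \left(-5\right) = \left(10 + 6 \left(\frac{16}{-4}\right)^{2}\right) \left(-5\right) = \left(10 + 6 \left(16 \left(- \frac{1}{4}\right)\right)^{2}\right) \left(-5\right) = \left(10 + 6 \left(-4\right)^{2}\right) \left(-5\right) = \left(10 + 6 \cdot 16\right) \left(-5\right) = \left(10 + 96\right) \left(-5\right) = 106 \left(-5\right) = -530$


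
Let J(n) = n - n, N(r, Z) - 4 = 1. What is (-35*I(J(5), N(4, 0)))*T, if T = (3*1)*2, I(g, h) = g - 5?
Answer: 1050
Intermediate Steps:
N(r, Z) = 5 (N(r, Z) = 4 + 1 = 5)
J(n) = 0
I(g, h) = -5 + g
T = 6 (T = 3*2 = 6)
(-35*I(J(5), N(4, 0)))*T = -35*(-5 + 0)*6 = -35*(-5)*6 = 175*6 = 1050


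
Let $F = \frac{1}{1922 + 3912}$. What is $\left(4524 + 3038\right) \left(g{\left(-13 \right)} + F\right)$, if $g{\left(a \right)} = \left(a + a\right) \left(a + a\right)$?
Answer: $\frac{14911451085}{2917} \approx 5.1119 \cdot 10^{6}$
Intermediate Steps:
$g{\left(a \right)} = 4 a^{2}$ ($g{\left(a \right)} = 2 a 2 a = 4 a^{2}$)
$F = \frac{1}{5834} \approx 0.00017141$
$\left(4524 + 3038\right) \left(g{\left(-13 \right)} + F\right) = \left(4524 + 3038\right) \left(4 \left(-13\right)^{2} + \frac{1}{5834}\right) = 7562 \left(4 \cdot 169 + \frac{1}{5834}\right) = 7562 \left(676 + \frac{1}{5834}\right) = 7562 \cdot \frac{3943785}{5834} = \frac{14911451085}{2917}$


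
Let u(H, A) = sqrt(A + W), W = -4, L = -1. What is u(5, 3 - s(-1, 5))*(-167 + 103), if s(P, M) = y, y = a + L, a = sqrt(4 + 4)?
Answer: -64*I*2**(3/4) ≈ -107.63*I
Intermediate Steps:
a = 2*sqrt(2) (a = sqrt(8) = 2*sqrt(2) ≈ 2.8284)
y = -1 + 2*sqrt(2) (y = 2*sqrt(2) - 1 = -1 + 2*sqrt(2) ≈ 1.8284)
s(P, M) = -1 + 2*sqrt(2)
u(H, A) = sqrt(-4 + A) (u(H, A) = sqrt(A - 4) = sqrt(-4 + A))
u(5, 3 - s(-1, 5))*(-167 + 103) = sqrt(-4 + (3 - (-1 + 2*sqrt(2))))*(-167 + 103) = sqrt(-4 + (3 + (1 - 2*sqrt(2))))*(-64) = sqrt(-4 + (4 - 2*sqrt(2)))*(-64) = sqrt(-2*sqrt(2))*(-64) = (I*2**(3/4))*(-64) = -64*I*2**(3/4)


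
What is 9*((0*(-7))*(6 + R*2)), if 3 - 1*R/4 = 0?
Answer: 0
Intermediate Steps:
R = 12 (R = 12 - 4*0 = 12 + 0 = 12)
9*((0*(-7))*(6 + R*2)) = 9*((0*(-7))*(6 + 12*2)) = 9*(0*(6 + 24)) = 9*(0*30) = 9*0 = 0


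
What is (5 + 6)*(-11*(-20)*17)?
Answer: 41140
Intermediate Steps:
(5 + 6)*(-11*(-20)*17) = 11*(220*17) = 11*3740 = 41140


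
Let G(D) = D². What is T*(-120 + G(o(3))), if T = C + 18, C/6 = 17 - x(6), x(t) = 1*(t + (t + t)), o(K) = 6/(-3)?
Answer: -1392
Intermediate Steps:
o(K) = -2 (o(K) = 6*(-⅓) = -2)
x(t) = 3*t (x(t) = 1*(t + 2*t) = 1*(3*t) = 3*t)
C = -6 (C = 6*(17 - 3*6) = 6*(17 - 1*18) = 6*(17 - 18) = 6*(-1) = -6)
T = 12 (T = -6 + 18 = 12)
T*(-120 + G(o(3))) = 12*(-120 + (-2)²) = 12*(-120 + 4) = 12*(-116) = -1392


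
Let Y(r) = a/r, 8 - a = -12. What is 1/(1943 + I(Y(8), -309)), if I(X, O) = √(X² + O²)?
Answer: 7772/14719047 - 2*√381949/14719047 ≈ 0.00044405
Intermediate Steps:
a = 20 (a = 8 - 1*(-12) = 8 + 12 = 20)
Y(r) = 20/r
I(X, O) = √(O² + X²)
1/(1943 + I(Y(8), -309)) = 1/(1943 + √((-309)² + (20/8)²)) = 1/(1943 + √(95481 + (20*(⅛))²)) = 1/(1943 + √(95481 + (5/2)²)) = 1/(1943 + √(95481 + 25/4)) = 1/(1943 + √(381949/4)) = 1/(1943 + √381949/2)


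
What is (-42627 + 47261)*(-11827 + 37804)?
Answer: 120377418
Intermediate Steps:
(-42627 + 47261)*(-11827 + 37804) = 4634*25977 = 120377418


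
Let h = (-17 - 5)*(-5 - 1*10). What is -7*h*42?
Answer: -97020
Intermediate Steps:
h = 330 (h = -22*(-5 - 10) = -22*(-15) = 330)
-7*h*42 = -7*330*42 = -2310*42 = -97020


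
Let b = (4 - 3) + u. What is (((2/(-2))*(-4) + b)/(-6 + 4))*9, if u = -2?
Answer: -27/2 ≈ -13.500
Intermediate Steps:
b = -1 (b = (4 - 3) - 2 = 1 - 2 = -1)
(((2/(-2))*(-4) + b)/(-6 + 4))*9 = (((2/(-2))*(-4) - 1)/(-6 + 4))*9 = (((2*(-½))*(-4) - 1)/(-2))*9 = -(-1*(-4) - 1)/2*9 = -(4 - 1)/2*9 = -½*3*9 = -3/2*9 = -27/2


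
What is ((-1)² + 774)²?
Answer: 600625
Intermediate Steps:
((-1)² + 774)² = (1 + 774)² = 775² = 600625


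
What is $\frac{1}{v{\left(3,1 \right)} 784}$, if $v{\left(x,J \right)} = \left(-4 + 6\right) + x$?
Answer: $\frac{1}{3920} \approx 0.0002551$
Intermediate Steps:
$v{\left(x,J \right)} = 2 + x$
$\frac{1}{v{\left(3,1 \right)} 784} = \frac{1}{\left(2 + 3\right) 784} = \frac{1}{5 \cdot 784} = \frac{1}{3920}$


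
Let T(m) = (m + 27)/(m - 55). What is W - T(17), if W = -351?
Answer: -6647/19 ≈ -349.84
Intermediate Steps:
T(m) = (27 + m)/(-55 + m)
W - T(17) = -351 - (27 + 17)/(-55 + 17) = -351 - 44/(-38) = -351 - (-1)*44/38 = -351 - 1*(-22/19) = -351 + 22/19 = -6647/19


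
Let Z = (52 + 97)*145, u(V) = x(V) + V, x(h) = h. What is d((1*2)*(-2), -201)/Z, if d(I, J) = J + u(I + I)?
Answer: -217/21605 ≈ -0.010044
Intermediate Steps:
u(V) = 2*V (u(V) = V + V = 2*V)
Z = 21605 (Z = 149*145 = 21605)
d(I, J) = J + 4*I (d(I, J) = J + 2*(I + I) = J + 2*(2*I) = J + 4*I)
d((1*2)*(-2), -201)/Z = (-201 + 4*((1*2)*(-2)))/21605 = (-201 + 4*(2*(-2)))*(1/21605) = (-201 + 4*(-4))*(1/21605) = (-201 - 16)*(1/21605) = -217*1/21605 = -217/21605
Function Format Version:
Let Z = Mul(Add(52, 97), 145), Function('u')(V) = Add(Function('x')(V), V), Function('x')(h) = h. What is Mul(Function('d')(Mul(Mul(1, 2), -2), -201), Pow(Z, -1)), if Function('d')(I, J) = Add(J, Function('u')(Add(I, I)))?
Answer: Rational(-217, 21605) ≈ -0.010044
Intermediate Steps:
Function('u')(V) = Mul(2, V) (Function('u')(V) = Add(V, V) = Mul(2, V))
Z = 21605 (Z = Mul(149, 145) = 21605)
Function('d')(I, J) = Add(J, Mul(4, I)) (Function('d')(I, J) = Add(J, Mul(2, Add(I, I))) = Add(J, Mul(2, Mul(2, I))) = Add(J, Mul(4, I)))
Mul(Function('d')(Mul(Mul(1, 2), -2), -201), Pow(Z, -1)) = Mul(Add(-201, Mul(4, Mul(Mul(1, 2), -2))), Pow(21605, -1)) = Mul(Add(-201, Mul(4, Mul(2, -2))), Rational(1, 21605)) = Mul(Add(-201, Mul(4, -4)), Rational(1, 21605)) = Mul(Add(-201, -16), Rational(1, 21605)) = Mul(-217, Rational(1, 21605)) = Rational(-217, 21605)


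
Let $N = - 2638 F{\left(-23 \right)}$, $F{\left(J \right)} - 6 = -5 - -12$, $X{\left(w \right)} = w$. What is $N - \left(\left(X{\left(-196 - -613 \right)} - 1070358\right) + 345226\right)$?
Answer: $690421$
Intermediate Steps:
$F{\left(J \right)} = 13$ ($F{\left(J \right)} = 6 - -7 = 6 + \left(-5 + 12\right) = 6 + 7 = 13$)
$N = -34294$ ($N = \left(-2638\right) 13 = -34294$)
$N - \left(\left(X{\left(-196 - -613 \right)} - 1070358\right) + 345226\right) = -34294 - \left(\left(\left(-196 - -613\right) - 1070358\right) + 345226\right) = -34294 - \left(\left(\left(-196 + 613\right) - 1070358\right) + 345226\right) = -34294 - \left(\left(417 - 1070358\right) + 345226\right) = -34294 - \left(-1069941 + 345226\right) = -34294 - -724715 = -34294 + 724715 = 690421$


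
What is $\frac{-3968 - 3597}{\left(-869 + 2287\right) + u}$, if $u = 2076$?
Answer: $- \frac{7565}{3494} \approx -2.1651$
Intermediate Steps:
$\frac{-3968 - 3597}{\left(-869 + 2287\right) + u} = \frac{-3968 - 3597}{\left(-869 + 2287\right) + 2076} = - \frac{7565}{1418 + 2076} = - \frac{7565}{3494}$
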